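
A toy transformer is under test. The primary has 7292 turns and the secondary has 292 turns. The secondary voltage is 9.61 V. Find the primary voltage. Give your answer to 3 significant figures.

V_p/V_s = N_p/N_s, so V_p = 9.61 × 7292/292 = 240 V.

V_p ≈ 240 V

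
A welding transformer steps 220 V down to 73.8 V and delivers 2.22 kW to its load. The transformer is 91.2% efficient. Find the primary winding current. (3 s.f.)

P_in = P_out/η = 2220/0.912 = 2434.2 W.
I_p = P_in/V_p = 2434.2/220 = 11.1 A.

I_p ≈ 11.1 A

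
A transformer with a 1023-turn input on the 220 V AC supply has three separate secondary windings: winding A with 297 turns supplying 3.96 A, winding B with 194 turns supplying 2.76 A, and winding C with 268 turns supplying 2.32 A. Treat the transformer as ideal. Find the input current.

V_A = 220 × 297/1023 = 63.871 V; V_B = 220 × 194/1023 = 41.720 V; V_C = 220 × 268/1023 = 57.634 V.
P_out = V_A I_A + V_B I_B + V_C I_C = 63.871×3.96 + 41.720×2.76 + 57.634×2.32 = 252.93 + 115.15 + 133.71 = 501.79 W.
Ideal ⇒ P_in = P_out, so I_in = P_out/V_in = 501.79/220 = 2.28 A.

I_in ≈ 2.28 A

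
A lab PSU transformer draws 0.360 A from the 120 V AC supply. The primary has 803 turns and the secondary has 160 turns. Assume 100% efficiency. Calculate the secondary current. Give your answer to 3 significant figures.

I_s ≈ 1.81 A

I_s/I_p = N_p/N_s, so I_s = 0.360 × 803/160 = 1.81 A.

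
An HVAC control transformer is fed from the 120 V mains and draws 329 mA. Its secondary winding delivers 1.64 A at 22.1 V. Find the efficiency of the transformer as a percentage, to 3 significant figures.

η ≈ 91.8%

P_in = 120 × 0.329 = 39.4800 W.
P_out = 22.1 × 1.64 = 36.2440 W.
η = P_out/P_in = 36.2440/39.4800 = 0.918.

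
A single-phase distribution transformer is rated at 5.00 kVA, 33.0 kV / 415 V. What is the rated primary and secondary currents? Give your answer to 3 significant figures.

I_p ≈ 0.152 A, I_s ≈ 12.0 A

I_p = S/V_p = 5000/33000 = 0.152 A.
I_s = S/V_s = 5000/415 = 12.0 A.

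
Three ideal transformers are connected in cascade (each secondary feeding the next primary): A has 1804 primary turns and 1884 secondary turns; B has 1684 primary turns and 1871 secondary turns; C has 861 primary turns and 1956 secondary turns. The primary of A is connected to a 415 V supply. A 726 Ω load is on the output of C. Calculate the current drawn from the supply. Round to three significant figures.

I_supply ≈ 3.97 A

After A: V = 415.00 × 1884/1804 = 433.40 V.
After B: V = 433.40 × 1871/1684 = 481.53 V.
After C: V = 481.53 × 1956/861 = 1093.9 V.
I_load = 1093.9/726 = 1.5068 A, so P_out = 1093.9 × 1.5068 = 1648.3 W.
All ideal ⇒ P_in = P_out, so I_supply = 1648.3/415 = 3.97 A.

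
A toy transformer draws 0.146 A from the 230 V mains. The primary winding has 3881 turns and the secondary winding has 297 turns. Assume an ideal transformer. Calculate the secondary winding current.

I_s ≈ 1.91 A

I_s/I_p = N_p/N_s, so I_s = 0.146 × 3881/297 = 1.91 A.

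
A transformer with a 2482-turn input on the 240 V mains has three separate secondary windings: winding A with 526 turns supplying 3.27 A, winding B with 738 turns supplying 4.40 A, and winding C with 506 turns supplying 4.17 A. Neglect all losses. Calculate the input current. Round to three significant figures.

V_A = 240 × 526/2482 = 50.862 V; V_B = 240 × 738/2482 = 71.362 V; V_C = 240 × 506/2482 = 48.928 V.
P_out = V_A I_A + V_B I_B + V_C I_C = 50.862×3.27 + 71.362×4.40 + 48.928×4.17 = 166.32 + 313.99 + 204.03 = 684.34 W.
Ideal ⇒ P_in = P_out, so I_in = P_out/V_in = 684.34/240 = 2.85 A.

I_in ≈ 2.85 A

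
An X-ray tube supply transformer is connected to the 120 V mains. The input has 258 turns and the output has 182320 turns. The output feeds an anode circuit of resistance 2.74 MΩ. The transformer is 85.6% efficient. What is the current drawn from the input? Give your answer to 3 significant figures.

I_in ≈ 25.5 A

V_out = 120 × 182320/258 = 84800 V.
I_out = V_out/R = 84800/(2.74×10^6) = 0.030949 A.
P_out = V_out I_out = 84800 × 0.030949 = 2624.5 W.
P_in = P_out/η = 2624.5/0.856 = 3066.0 W.
I_in = P_in/V_in = 3066.0/120 = 25.5 A.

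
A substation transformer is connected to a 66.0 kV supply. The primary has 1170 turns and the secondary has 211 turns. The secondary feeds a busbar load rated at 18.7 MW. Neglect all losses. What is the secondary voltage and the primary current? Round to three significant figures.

V_s = V_p × N_s/N_p = 66000 × 211/1170 = 11903 V.
I_s = P/V_s = 1.87×10^7/11903 = 1571.1 A.
I_p = I_s × N_s/N_p = 1571.1 × 211/1170 = 283 A.

V_s ≈ 11900 V, I_p ≈ 283 A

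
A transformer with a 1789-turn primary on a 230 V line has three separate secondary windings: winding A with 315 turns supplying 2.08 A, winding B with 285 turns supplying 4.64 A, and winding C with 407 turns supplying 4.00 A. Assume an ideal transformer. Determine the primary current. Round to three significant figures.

V_A = 230 × 315/1789 = 40.497 V; V_B = 230 × 285/1789 = 36.641 V; V_C = 230 × 407/1789 = 52.325 V.
P_out = V_A I_A + V_B I_B + V_C I_C = 40.497×2.08 + 36.641×4.64 + 52.325×4.00 = 84.235 + 170.01 + 209.30 = 463.55 W.
Ideal ⇒ P_in = P_out, so I_p = P_out/V_p = 463.55/230 = 2.02 A.

I_p ≈ 2.02 A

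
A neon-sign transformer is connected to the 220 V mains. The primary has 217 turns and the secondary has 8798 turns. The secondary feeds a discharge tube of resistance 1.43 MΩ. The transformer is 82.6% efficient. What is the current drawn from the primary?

V_s = 220 × 8798/217 = 8919.6 V.
I_s = V_s/R = 8919.6/(1.43×10^6) = 0.0062375 A.
P_out = V_s I_s = 8919.6 × 0.0062375 = 55.636 W.
P_in = P_out/η = 55.636/0.826 = 67.356 W.
I_p = P_in/V_p = 67.356/220 = 0.306 A.

I_p ≈ 0.306 A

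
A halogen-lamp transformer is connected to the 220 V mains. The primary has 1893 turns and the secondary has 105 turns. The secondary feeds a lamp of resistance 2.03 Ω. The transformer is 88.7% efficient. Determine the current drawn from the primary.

V_s = 220 × 105/1893 = 12.203 V.
I_s = V_s/R = 12.203/2.03 = 6.0113 A.
P_out = V_s I_s = 12.203 × 6.0113 = 73.354 W.
P_in = P_out/η = 73.354/0.887 = 82.700 W.
I_p = P_in/V_p = 82.700/220 = 0.376 A.

I_p ≈ 0.376 A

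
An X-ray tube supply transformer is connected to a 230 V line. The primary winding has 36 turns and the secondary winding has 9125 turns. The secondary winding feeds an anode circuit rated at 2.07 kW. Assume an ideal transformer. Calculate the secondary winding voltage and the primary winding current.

V_s = V_p × N_s/N_p = 230 × 9125/36 = 58299 V.
I_s = P/V_s = 2070/58299 = 0.035507 A.
I_p = I_s × N_s/N_p = 0.035507 × 9125/36 = 9.00 A.

V_s ≈ 58300 V, I_p ≈ 9.00 A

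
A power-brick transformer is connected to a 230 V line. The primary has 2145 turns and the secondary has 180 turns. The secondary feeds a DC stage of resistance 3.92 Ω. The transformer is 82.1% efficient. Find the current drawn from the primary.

V_s = 230 × 180/2145 = 19.301 V.
I_s = V_s/R = 19.301/3.92 = 4.9236 A.
P_out = V_s I_s = 19.301 × 4.9236 = 95.030 W.
P_in = P_out/η = 95.030/0.821 = 115.75 W.
I_p = P_in/V_p = 115.75/230 = 0.503 A.

I_p ≈ 0.503 A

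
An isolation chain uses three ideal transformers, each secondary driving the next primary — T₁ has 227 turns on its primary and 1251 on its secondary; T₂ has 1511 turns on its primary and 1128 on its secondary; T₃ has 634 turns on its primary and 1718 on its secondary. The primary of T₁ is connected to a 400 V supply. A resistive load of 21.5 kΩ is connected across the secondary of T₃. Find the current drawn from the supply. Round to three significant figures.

After T₁: V = 400.00 × 1251/227 = 2204.4 V.
After T₂: V = 2204.4 × 1128/1511 = 1645.6 V.
After T₃: V = 1645.6 × 1718/634 = 4459.3 V.
I_load = 4459.3/21500 = 0.20741 A, so P_out = 4459.3 × 0.20741 = 924.91 W.
All ideal ⇒ P_in = P_out, so I_supply = 924.91/400 = 2.31 A.

I_supply ≈ 2.31 A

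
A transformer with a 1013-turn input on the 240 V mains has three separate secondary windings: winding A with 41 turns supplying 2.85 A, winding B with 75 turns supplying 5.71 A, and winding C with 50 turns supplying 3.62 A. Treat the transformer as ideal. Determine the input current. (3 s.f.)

V_A = 240 × 41/1013 = 9.7137 V; V_B = 240 × 75/1013 = 17.769 V; V_C = 240 × 50/1013 = 11.846 V.
P_out = V_A I_A + V_B I_B + V_C I_C = 9.7137×2.85 + 17.769×5.71 + 11.846×3.62 = 27.684 + 101.46 + 42.883 = 172.03 W.
Ideal ⇒ P_in = P_out, so I_in = P_out/V_in = 172.03/240 = 0.717 A.

I_in ≈ 0.717 A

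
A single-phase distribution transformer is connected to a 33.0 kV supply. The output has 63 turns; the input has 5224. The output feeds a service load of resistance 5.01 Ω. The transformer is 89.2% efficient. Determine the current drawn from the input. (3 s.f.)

I_in ≈ 1.07 A

V_out = 33000 × 63/5224 = 397.97 V.
I_out = V_out/R = 397.97/5.01 = 79.435 A.
P_out = V_out I_out = 397.97 × 79.435 = 31613 W.
P_in = P_out/η = 31613/0.892 = 35441 W.
I_in = P_in/V_in = 35441/33000 = 1.07 A.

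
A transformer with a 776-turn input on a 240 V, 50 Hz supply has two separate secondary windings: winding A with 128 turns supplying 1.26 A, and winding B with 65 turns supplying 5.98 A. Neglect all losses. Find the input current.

V_A = 240 × 128/776 = 39.588 V; V_B = 240 × 65/776 = 20.103 V.
P_out = V_A I_A + V_B I_B = 39.588×1.26 + 20.103×5.98 = 49.880 + 120.22 = 170.10 W.
Ideal ⇒ P_in = P_out, so I_in = P_out/V_in = 170.10/240 = 0.709 A.

I_in ≈ 0.709 A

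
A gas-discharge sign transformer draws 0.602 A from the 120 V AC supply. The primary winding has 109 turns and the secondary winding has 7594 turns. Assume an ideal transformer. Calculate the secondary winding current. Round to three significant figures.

I_s ≈ 0.00864 A

I_s/I_p = N_p/N_s, so I_s = 0.602 × 109/7594 = 0.00864 A.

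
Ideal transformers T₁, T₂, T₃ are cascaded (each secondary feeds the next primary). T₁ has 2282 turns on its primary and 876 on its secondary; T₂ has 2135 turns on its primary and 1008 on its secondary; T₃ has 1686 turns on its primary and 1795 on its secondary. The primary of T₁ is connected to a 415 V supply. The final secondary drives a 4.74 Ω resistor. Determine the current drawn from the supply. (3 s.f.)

After T₁: V = 415.00 × 876/2282 = 159.31 V.
After T₂: V = 159.31 × 1008/2135 = 75.214 V.
After T₃: V = 75.214 × 1795/1686 = 80.077 V.
I_load = 80.077/4.74 = 16.894 A, so P_out = 80.077 × 16.894 = 1352.8 W.
All ideal ⇒ P_in = P_out, so I_supply = 1352.8/415 = 3.26 A.

I_supply ≈ 3.26 A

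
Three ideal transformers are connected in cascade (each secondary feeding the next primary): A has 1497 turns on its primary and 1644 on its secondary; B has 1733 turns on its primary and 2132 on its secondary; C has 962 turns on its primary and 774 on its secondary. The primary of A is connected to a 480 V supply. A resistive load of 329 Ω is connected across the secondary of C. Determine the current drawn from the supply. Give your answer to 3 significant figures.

I_supply ≈ 1.72 A

After A: V = 480.00 × 1644/1497 = 527.13 V.
After B: V = 527.13 × 2132/1733 = 648.50 V.
After C: V = 648.50 × 774/962 = 521.77 V.
I_load = 521.77/329 = 1.5859 A, so P_out = 521.77 × 1.5859 = 827.48 W.
All ideal ⇒ P_in = P_out, so I_supply = 827.48/480 = 1.72 A.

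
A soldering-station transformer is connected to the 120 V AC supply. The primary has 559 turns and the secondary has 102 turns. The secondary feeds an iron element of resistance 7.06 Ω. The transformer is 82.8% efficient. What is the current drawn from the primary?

V_s = 120 × 102/559 = 21.896 V.
I_s = V_s/R = 21.896/7.06 = 3.1015 A.
P_out = V_s I_s = 21.896 × 3.1015 = 67.910 W.
P_in = P_out/η = 67.910/0.828 = 82.017 W.
I_p = P_in/V_p = 82.017/120 = 0.683 A.

I_p ≈ 0.683 A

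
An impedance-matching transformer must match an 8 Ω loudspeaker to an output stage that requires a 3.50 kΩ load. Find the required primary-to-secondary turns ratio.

N_p/N_s ≈ 20.9

Z_p/Z_s = (N_p/N_s)², so N_p/N_s = √(3500/8) = √438 = 20.9.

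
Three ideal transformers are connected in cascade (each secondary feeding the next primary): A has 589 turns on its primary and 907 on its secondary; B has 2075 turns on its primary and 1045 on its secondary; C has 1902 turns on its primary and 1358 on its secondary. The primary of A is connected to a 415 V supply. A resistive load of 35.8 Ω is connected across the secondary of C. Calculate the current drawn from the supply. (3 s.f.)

After A: V = 415.00 × 907/589 = 639.06 V.
After B: V = 639.06 × 1045/2075 = 321.84 V.
After C: V = 321.84 × 1358/1902 = 229.79 V.
I_load = 229.79/35.8 = 6.4187 A, so P_out = 229.79 × 6.4187 = 1474.9 W.
All ideal ⇒ P_in = P_out, so I_supply = 1474.9/415 = 3.55 A.

I_supply ≈ 3.55 A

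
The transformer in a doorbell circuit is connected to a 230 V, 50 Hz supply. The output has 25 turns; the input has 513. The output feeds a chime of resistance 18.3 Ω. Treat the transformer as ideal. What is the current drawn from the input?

V_out = V_in × N_out/N_in = 230 × 25/513 = 11.209 V.
I_out = V_out/R = 11.209/18.3 = 0.61249 A.
For an ideal transformer I_in N_in = I_out N_out, so I_in = 0.61249 × 25/513 = 0.0298 A.

I_in ≈ 0.0298 A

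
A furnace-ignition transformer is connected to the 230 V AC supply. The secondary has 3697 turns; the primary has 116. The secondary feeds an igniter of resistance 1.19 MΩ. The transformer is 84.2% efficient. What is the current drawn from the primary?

I_p ≈ 0.233 A

V_s = 230 × 3697/116 = 7330.3 V.
I_s = V_s/R = 7330.3/(1.19×10^6) = 0.0061599 A.
P_out = V_s I_s = 7330.3 × 0.0061599 = 45.154 W.
P_in = P_out/η = 45.154/0.842 = 53.627 W.
I_p = P_in/V_p = 53.627/230 = 0.233 A.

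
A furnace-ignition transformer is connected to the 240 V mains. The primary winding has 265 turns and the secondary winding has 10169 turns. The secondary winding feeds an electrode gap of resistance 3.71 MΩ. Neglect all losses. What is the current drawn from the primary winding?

I_p ≈ 0.0953 A

V_s = V_p × N_s/N_p = 240 × 10169/265 = 9209.7 V.
I_s = V_s/R = 9209.7/(3.71×10^6) = 0.0024824 A.
For an ideal transformer I_p N_p = I_s N_s, so I_p = 0.0024824 × 10169/265 = 0.0953 A.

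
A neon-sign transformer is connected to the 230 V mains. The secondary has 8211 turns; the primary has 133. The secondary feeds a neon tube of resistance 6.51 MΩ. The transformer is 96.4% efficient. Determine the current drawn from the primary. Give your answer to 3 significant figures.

V_s = 230 × 8211/133 = 14199 V.
I_s = V_s/R = 14199/(6.51×10^6) = 0.0021812 A.
P_out = V_s I_s = 14199 × 0.0021812 = 30.972 W.
P_in = P_out/η = 30.972/0.964 = 32.128 W.
I_p = P_in/V_p = 32.128/230 = 0.140 A.

I_p ≈ 0.140 A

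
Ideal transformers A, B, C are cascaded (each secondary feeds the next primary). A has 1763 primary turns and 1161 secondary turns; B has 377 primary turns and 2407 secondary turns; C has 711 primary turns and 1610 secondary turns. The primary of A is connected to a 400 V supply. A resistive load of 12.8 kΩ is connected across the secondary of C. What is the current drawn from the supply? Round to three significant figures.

Secondary of A: V = 400.00 × 1161/1763 = 263.41 V.
Secondary of B: V = 263.41 × 2407/377 = 1681.8 V.
Secondary of C: V = 1681.8 × 1610/711 = 3808.3 V.
I_load = 3808.3/12800 = 0.29752 A, so P_out = 3808.3 × 0.29752 = 1133.1 W.
All ideal ⇒ P_in = P_out, so I_supply = 1133.1/400 = 2.83 A.

I_supply ≈ 2.83 A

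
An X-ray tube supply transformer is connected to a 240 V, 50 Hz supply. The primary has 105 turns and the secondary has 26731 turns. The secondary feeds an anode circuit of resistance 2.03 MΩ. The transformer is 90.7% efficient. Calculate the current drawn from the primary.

I_p ≈ 8.45 A

V_s = 240 × 26731/105 = 61099 V.
I_s = V_s/R = 61099/(2.03×10^6) = 0.030098 A.
P_out = V_s I_s = 61099 × 0.030098 = 1839.0 W.
P_in = P_out/η = 1839.0/0.907 = 2027.5 W.
I_p = P_in/V_p = 2027.5/240 = 8.45 A.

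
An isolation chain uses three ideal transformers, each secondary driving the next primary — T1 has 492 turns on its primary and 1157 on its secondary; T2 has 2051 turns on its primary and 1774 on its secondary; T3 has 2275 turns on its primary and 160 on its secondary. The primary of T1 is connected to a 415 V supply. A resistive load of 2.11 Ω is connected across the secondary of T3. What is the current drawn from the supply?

After T1: V = 415.00 × 1157/492 = 975.92 V.
After T2: V = 975.92 × 1774/2051 = 844.12 V.
After T3: V = 844.12 × 160/2275 = 59.367 V.
I_load = 59.367/2.11 = 28.136 A, so P_out = 59.367 × 28.136 = 1670.3 W.
All ideal ⇒ P_in = P_out, so I_supply = 1670.3/415 = 4.02 A.

I_supply ≈ 4.02 A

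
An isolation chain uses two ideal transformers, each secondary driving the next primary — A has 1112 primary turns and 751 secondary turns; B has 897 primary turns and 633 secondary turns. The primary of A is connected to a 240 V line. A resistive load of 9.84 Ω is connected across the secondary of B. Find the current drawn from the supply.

After A: V = 240.00 × 751/1112 = 162.09 V.
After B: V = 162.09 × 633/897 = 114.38 V.
I_load = 114.38/9.84 = 11.624 A, so P_out = 114.38 × 11.624 = 1329.6 W.
All ideal ⇒ P_in = P_out, so I_supply = 1329.6/240 = 5.54 A.

I_supply ≈ 5.54 A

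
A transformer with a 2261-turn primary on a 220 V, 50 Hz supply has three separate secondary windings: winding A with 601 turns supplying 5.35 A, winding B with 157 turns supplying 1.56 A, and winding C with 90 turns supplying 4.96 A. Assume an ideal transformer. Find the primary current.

V_A = 220 × 601/2261 = 58.479 V; V_B = 220 × 157/2261 = 15.276 V; V_C = 220 × 90/2261 = 8.7572 V.
P_out = V_A I_A + V_B I_B + V_C I_C = 58.479×5.35 + 15.276×1.56 + 8.7572×4.96 = 312.86 + 23.831 + 43.436 = 380.13 W.
Ideal ⇒ P_in = P_out, so I_p = P_out/V_p = 380.13/220 = 1.73 A.

I_p ≈ 1.73 A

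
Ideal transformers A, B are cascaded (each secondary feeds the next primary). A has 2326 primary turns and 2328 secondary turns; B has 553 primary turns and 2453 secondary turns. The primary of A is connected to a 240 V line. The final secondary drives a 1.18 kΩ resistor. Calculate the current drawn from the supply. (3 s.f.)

Secondary of A: V = 240.00 × 2328/2326 = 240.21 V.
Secondary of B: V = 240.21 × 2453/553 = 1065.5 V.
I_load = 1065.5/1180 = 0.90297 A, so P_out = 1065.5 × 0.90297 = 962.13 W.
All ideal ⇒ P_in = P_out, so I_supply = 962.13/240 = 4.01 A.

I_supply ≈ 4.01 A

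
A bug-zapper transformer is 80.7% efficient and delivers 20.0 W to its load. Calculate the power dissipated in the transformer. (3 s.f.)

P_in = P_out/η = 20.0/0.807 = 24.7831 W.
P_loss = P_in − P_out = 24.7831 − 20.0 = 4.78 W.

P_loss ≈ 4.78 W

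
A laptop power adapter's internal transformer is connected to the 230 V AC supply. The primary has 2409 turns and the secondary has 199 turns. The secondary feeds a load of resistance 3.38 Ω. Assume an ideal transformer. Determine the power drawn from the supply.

P ≈ 107 W

V_s = V_p × N_s/N_p = 230 × 199/2409 = 19.000 V.
I_s = V_s/R = 19.000/3.38 = 5.6212 A.
I_p = I_s × N_s/N_p = 5.6212 × 199/2409 = 0.46435 A.
P = V_p I_p = 230 × 0.46435 = 107 W.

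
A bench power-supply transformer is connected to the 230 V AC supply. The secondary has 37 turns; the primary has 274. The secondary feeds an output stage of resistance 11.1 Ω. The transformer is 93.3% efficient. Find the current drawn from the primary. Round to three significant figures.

V_s = 230 × 37/274 = 31.058 V.
I_s = V_s/R = 31.058/11.1 = 2.7981 A.
P_out = V_s I_s = 31.058 × 2.7981 = 86.903 W.
P_in = P_out/η = 86.903/0.933 = 93.144 W.
I_p = P_in/V_p = 93.144/230 = 0.405 A.

I_p ≈ 0.405 A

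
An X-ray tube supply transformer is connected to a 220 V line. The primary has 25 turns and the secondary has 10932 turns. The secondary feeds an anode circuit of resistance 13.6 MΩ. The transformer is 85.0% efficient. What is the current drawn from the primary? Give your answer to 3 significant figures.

V_s = 220 × 10932/25 = 96202 V.
I_s = V_s/R = 96202/(1.36×10^7) = 0.0070736 A.
P_out = V_s I_s = 96202 × 0.0070736 = 680.50 W.
P_in = P_out/η = 680.50/0.850 = 800.58 W.
I_p = P_in/V_p = 800.58/220 = 3.64 A.

I_p ≈ 3.64 A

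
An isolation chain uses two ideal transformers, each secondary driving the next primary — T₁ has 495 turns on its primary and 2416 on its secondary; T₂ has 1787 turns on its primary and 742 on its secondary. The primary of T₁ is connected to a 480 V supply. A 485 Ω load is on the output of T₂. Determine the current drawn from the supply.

After T₁: V = 480.00 × 2416/495 = 2342.8 V.
After T₂: V = 2342.8 × 742/1787 = 972.77 V.
I_load = 972.77/485 = 2.0057 A, so P_out = 972.77 × 2.0057 = 1951.1 W.
All ideal ⇒ P_in = P_out, so I_supply = 1951.1/480 = 4.06 A.

I_supply ≈ 4.06 A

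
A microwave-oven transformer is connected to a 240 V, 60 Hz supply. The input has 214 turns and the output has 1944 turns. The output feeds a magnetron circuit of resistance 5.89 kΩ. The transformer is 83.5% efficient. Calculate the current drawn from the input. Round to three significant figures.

I_in ≈ 4.03 A

V_out = 240 × 1944/214 = 2180.2 V.
I_out = V_out/R = 2180.2/5890 = 0.37015 A.
P_out = V_out I_out = 2180.2 × 0.37015 = 807.00 W.
P_in = P_out/η = 807.00/0.835 = 966.46 W.
I_in = P_in/V_in = 966.46/240 = 4.03 A.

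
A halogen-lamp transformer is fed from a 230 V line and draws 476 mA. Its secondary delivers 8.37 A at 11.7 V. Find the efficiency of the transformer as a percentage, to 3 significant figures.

P_in = 230 × 0.476 = 109.480 W.
P_out = 11.7 × 8.37 = 97.9290 W.
η = P_out/P_in = 97.9290/109.480 = 0.894.

η ≈ 89.4%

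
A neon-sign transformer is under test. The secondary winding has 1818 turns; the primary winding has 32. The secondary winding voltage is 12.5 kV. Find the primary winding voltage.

V_p/V_s = N_p/N_s, so V_p = 12500 × 32/1818 = 220 V.

V_p ≈ 220 V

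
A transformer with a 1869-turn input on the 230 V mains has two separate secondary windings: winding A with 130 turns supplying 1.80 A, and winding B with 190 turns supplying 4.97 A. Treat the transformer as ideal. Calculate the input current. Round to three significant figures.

I_in ≈ 0.630 A

V_A = 230 × 130/1869 = 15.998 V; V_B = 230 × 190/1869 = 23.381 V.
P_out = V_A I_A + V_B I_B = 15.998×1.80 + 23.381×4.97 = 28.796 + 116.21 = 145.00 W.
Ideal ⇒ P_in = P_out, so I_in = P_out/V_in = 145.00/230 = 0.630 A.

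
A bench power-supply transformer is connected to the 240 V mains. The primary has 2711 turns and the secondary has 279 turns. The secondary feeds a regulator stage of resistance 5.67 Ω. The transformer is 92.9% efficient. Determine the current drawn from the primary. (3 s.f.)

I_p ≈ 0.483 A

V_s = 240 × 279/2711 = 24.699 V.
I_s = V_s/R = 24.699/5.67 = 4.3562 A.
P_out = V_s I_s = 24.699 × 4.3562 = 107.59 W.
P_in = P_out/η = 107.59/0.929 = 115.82 W.
I_p = P_in/V_p = 115.82/240 = 0.483 A.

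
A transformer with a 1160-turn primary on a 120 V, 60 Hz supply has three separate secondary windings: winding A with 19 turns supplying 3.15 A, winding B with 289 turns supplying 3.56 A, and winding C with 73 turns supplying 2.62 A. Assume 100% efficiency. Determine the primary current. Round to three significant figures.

I_p ≈ 1.10 A

V_A = 120 × 19/1160 = 1.9655 V; V_B = 120 × 289/1160 = 29.897 V; V_C = 120 × 73/1160 = 7.5517 V.
P_out = V_A I_A + V_B I_B + V_C I_C = 1.9655×3.15 + 29.897×3.56 + 7.5517×2.62 = 6.1914 + 106.43 + 19.786 = 132.41 W.
Ideal ⇒ P_in = P_out, so I_p = P_out/V_p = 132.41/120 = 1.10 A.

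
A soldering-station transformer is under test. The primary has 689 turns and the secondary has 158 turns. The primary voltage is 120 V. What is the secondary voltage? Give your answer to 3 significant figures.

V_s ≈ 27.5 V

V_s/V_p = N_s/N_p, so V_s = 120 × 158/689 = 27.5 V.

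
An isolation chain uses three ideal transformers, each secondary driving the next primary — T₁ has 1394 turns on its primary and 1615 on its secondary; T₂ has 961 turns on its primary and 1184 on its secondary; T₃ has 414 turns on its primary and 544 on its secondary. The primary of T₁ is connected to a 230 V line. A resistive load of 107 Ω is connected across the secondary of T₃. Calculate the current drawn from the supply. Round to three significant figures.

After T₁: V = 230.00 × 1615/1394 = 266.46 V.
After T₂: V = 266.46 × 1184/961 = 328.30 V.
After T₃: V = 328.30 × 544/414 = 431.38 V.
I_load = 431.38/107 = 4.0316 A, so P_out = 431.38 × 4.0316 = 1739.2 W.
All ideal ⇒ P_in = P_out, so I_supply = 1739.2/230 = 7.56 A.

I_supply ≈ 7.56 A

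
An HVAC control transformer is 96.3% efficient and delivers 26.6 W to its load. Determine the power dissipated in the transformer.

P_in = P_out/η = 26.6/0.963 = 27.6220 W.
P_loss = P_in − P_out = 27.6220 − 26.6 = 1.02 W.

P_loss ≈ 1.02 W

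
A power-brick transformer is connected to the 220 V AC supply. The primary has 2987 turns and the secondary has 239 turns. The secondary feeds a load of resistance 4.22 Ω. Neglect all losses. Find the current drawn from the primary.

V_s = V_p × N_s/N_p = 220 × 239/2987 = 17.603 V.
I_s = V_s/R = 17.603/4.22 = 4.1713 A.
For an ideal transformer I_p N_p = I_s N_s, so I_p = 4.1713 × 239/2987 = 0.334 A.

I_p ≈ 0.334 A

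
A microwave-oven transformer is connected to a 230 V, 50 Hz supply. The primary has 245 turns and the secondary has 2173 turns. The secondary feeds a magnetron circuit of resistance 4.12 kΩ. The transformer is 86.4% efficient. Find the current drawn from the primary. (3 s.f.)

V_s = 230 × 2173/245 = 2040.0 V.
I_s = V_s/R = 2040.0/4120 = 0.49514 A.
P_out = V_s I_s = 2040.0 × 0.49514 = 1010.1 W.
P_in = P_out/η = 1010.1/0.864 = 1169.0 W.
I_p = P_in/V_p = 1169.0/230 = 5.08 A.

I_p ≈ 5.08 A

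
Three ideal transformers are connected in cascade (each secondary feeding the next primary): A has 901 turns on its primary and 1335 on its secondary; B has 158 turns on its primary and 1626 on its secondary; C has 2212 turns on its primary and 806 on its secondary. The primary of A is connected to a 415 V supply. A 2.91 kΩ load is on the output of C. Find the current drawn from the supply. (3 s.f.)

After A: V = 415.00 × 1335/901 = 614.90 V.
After B: V = 614.90 × 1626/158 = 6328.0 V.
After C: V = 6328.0 × 806/2212 = 2305.8 V.
I_load = 2305.8/2910 = 0.79236 A, so P_out = 2305.8 × 0.79236 = 1827.0 W.
All ideal ⇒ P_in = P_out, so I_supply = 1827.0/415 = 4.40 A.

I_supply ≈ 4.40 A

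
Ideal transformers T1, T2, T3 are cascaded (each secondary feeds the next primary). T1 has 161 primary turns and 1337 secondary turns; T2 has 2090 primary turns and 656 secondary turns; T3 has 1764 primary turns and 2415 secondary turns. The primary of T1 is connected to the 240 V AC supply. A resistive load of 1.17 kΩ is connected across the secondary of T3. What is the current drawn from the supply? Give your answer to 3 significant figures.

After T1: V = 240.00 × 1337/161 = 1993.0 V.
After T2: V = 1993.0 × 656/2090 = 625.57 V.
After T3: V = 625.57 × 2415/1764 = 856.43 V.
I_load = 856.43/1170 = 0.73199 A, so P_out = 856.43 × 0.73199 = 626.90 W.
All ideal ⇒ P_in = P_out, so I_supply = 626.90/240 = 2.61 A.

I_supply ≈ 2.61 A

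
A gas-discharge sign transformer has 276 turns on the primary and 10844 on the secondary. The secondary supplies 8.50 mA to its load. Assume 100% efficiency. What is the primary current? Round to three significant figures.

For an ideal transformer I_p/I_s = N_s/N_p, so I_p = 0.00850 × 10844/276 = 0.334 A.

I_p ≈ 0.334 A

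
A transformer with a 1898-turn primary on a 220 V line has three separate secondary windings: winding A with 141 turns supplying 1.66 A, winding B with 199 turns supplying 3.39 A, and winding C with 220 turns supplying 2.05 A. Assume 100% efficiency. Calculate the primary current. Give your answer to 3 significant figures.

V_A = 220 × 141/1898 = 16.344 V; V_B = 220 × 199/1898 = 23.066 V; V_C = 220 × 220/1898 = 25.501 V.
P_out = V_A I_A + V_B I_B + V_C I_C = 16.344×1.66 + 23.066×3.39 + 25.501×2.05 = 27.130 + 78.195 + 52.276 = 157.60 W.
Ideal ⇒ P_in = P_out, so I_p = P_out/V_p = 157.60/220 = 0.716 A.

I_p ≈ 0.716 A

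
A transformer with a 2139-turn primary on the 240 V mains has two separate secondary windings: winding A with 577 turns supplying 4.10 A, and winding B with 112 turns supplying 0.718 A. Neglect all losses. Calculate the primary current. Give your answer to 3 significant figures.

I_p ≈ 1.14 A

V_A = 240 × 577/2139 = 64.741 V; V_B = 240 × 112/2139 = 12.567 V.
P_out = V_A I_A + V_B I_B = 64.741×4.10 + 12.567×0.718 = 265.44 + 9.0228 = 274.46 W.
Ideal ⇒ P_in = P_out, so I_p = P_out/V_p = 274.46/240 = 1.14 A.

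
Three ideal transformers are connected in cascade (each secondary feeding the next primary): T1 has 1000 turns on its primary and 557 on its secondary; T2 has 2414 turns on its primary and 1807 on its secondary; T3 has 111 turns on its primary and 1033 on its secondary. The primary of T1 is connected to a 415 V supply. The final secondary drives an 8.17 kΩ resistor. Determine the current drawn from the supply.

I_supply ≈ 0.765 A

Secondary of T1: V = 415.00 × 557/1000 = 231.16 V.
Secondary of T2: V = 231.16 × 1807/2414 = 173.03 V.
Secondary of T3: V = 173.03 × 1033/111 = 1610.3 V.
I_load = 1610.3/8170 = 0.19710 A, so P_out = 1610.3 × 0.19710 = 317.38 W.
All ideal ⇒ P_in = P_out, so I_supply = 317.38/415 = 0.765 A.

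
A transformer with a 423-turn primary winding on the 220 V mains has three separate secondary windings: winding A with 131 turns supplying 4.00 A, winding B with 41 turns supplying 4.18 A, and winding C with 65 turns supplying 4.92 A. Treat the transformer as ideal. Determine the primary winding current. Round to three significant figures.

V_A = 220 × 131/423 = 68.132 V; V_B = 220 × 41/423 = 21.324 V; V_C = 220 × 65/423 = 33.806 V.
P_out = V_A I_A + V_B I_B + V_C I_C = 68.132×4.00 + 21.324×4.18 + 33.806×4.92 = 272.53 + 89.134 + 166.33 = 527.99 W.
Ideal ⇒ P_in = P_out, so I_p = P_out/V_p = 527.99/220 = 2.40 A.

I_p ≈ 2.40 A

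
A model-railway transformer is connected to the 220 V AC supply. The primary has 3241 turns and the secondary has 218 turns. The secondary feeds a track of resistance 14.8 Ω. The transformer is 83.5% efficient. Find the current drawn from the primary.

V_s = 220 × 218/3241 = 14.798 V.
I_s = V_s/R = 14.798/14.8 = 0.99986 A.
P_out = V_s I_s = 14.798 × 0.99986 = 14.796 W.
P_in = P_out/η = 14.796/0.835 = 17.720 W.
I_p = P_in/V_p = 17.720/220 = 0.0805 A.

I_p ≈ 0.0805 A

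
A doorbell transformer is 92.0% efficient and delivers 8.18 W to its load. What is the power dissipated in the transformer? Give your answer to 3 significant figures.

P_loss ≈ 0.711 W

P_in = P_out/η = 8.18/0.920 = 8.89130 W.
P_loss = P_in − P_out = 8.89130 − 8.18 = 0.711 W.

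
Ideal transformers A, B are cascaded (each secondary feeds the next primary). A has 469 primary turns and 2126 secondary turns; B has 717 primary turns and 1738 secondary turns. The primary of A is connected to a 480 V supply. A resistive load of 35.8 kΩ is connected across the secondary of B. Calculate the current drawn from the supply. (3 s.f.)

I_supply ≈ 1.62 A

Secondary of A: V = 480.00 × 2126/469 = 2175.9 V.
Secondary of B: V = 2175.9 × 1738/717 = 5274.3 V.
I_load = 5274.3/35800 = 0.14733 A, so P_out = 5274.3 × 0.14733 = 777.04 W.
All ideal ⇒ P_in = P_out, so I_supply = 777.04/480 = 1.62 A.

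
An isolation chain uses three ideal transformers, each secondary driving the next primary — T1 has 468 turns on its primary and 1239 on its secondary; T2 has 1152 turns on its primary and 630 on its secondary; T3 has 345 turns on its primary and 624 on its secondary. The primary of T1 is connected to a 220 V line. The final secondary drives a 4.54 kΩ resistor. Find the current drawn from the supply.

Secondary of T1: V = 220.00 × 1239/468 = 582.44 V.
Secondary of T2: V = 582.44 × 630/1152 = 318.52 V.
Secondary of T3: V = 318.52 × 624/345 = 576.11 V.
I_load = 576.11/4540 = 0.12690 A, so P_out = 576.11 × 0.12690 = 73.105 W.
All ideal ⇒ P_in = P_out, so I_supply = 73.105/220 = 0.332 A.

I_supply ≈ 0.332 A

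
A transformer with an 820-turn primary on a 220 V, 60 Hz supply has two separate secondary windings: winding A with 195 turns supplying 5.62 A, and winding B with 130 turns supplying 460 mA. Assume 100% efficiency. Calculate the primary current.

I_p ≈ 1.41 A

V_A = 220 × 195/820 = 52.317 V; V_B = 220 × 130/820 = 34.878 V.
P_out = V_A I_A + V_B I_B = 52.317×5.62 + 34.878×0.460 = 294.02 + 16.044 = 310.07 W.
Ideal ⇒ P_in = P_out, so I_p = P_out/V_p = 310.07/220 = 1.41 A.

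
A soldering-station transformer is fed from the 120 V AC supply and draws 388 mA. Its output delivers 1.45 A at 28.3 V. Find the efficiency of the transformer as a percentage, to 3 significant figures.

P_in = 120 × 0.388 = 46.5600 W.
P_out = 28.3 × 1.45 = 41.0350 W.
η = P_out/P_in = 41.0350/46.5600 = 0.881.

η ≈ 88.1%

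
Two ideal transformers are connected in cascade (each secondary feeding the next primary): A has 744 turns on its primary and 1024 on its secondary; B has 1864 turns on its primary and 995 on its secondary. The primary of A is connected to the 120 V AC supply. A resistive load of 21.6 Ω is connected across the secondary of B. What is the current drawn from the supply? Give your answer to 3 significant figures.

I_supply ≈ 3.00 A

Secondary of A: V = 120.00 × 1024/744 = 165.16 V.
Secondary of B: V = 165.16 × 995/1864 = 88.163 V.
I_load = 88.163/21.6 = 4.0816 A, so P_out = 88.163 × 4.0816 = 359.85 W.
All ideal ⇒ P_in = P_out, so I_supply = 359.85/120 = 3.00 A.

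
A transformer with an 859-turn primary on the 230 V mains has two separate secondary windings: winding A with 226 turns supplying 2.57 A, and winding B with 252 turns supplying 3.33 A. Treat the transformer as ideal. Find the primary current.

I_p ≈ 1.65 A

V_A = 230 × 226/859 = 60.512 V; V_B = 230 × 252/859 = 67.474 V.
P_out = V_A I_A + V_B I_B = 60.512×2.57 + 67.474×3.33 = 155.52 + 224.69 = 380.20 W.
Ideal ⇒ P_in = P_out, so I_p = P_out/V_p = 380.20/230 = 1.65 A.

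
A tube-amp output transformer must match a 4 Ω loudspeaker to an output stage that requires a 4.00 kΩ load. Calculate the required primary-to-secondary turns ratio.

Z_p/Z_s = (N_p/N_s)², so N_p/N_s = √(4000/4) = √1000 = 31.6.

N_p/N_s ≈ 31.6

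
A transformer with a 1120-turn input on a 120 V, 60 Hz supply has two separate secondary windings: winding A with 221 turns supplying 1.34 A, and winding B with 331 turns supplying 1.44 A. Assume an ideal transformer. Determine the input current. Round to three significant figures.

V_A = 120 × 221/1120 = 23.679 V; V_B = 120 × 331/1120 = 35.464 V.
P_out = V_A I_A + V_B I_B = 23.679×1.34 + 35.464×1.44 = 31.729 + 51.069 = 82.798 W.
Ideal ⇒ P_in = P_out, so I_in = P_out/V_in = 82.798/120 = 0.690 A.

I_in ≈ 0.690 A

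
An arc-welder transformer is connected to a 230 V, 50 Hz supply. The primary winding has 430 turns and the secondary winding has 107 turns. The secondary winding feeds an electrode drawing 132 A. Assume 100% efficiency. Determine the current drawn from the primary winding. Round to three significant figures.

I_p ≈ 32.8 A

For an ideal transformer I_p N_p = I_s N_s, so I_p = 132 × 107/430 = 32.8 A.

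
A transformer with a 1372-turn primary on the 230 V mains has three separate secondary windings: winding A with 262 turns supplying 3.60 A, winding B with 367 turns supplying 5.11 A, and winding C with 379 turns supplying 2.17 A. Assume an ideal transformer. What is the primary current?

V_A = 230 × 262/1372 = 43.921 V; V_B = 230 × 367/1372 = 61.523 V; V_C = 230 × 379/1372 = 63.535 V.
P_out = V_A I_A + V_B I_B + V_C I_C = 43.921×3.60 + 61.523×5.11 + 63.535×2.17 = 158.12 + 314.38 + 137.87 = 610.37 W.
Ideal ⇒ P_in = P_out, so I_p = P_out/V_p = 610.37/230 = 2.65 A.

I_p ≈ 2.65 A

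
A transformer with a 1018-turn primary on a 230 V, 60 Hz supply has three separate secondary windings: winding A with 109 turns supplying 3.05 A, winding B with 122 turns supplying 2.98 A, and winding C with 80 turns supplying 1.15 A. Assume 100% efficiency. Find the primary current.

I_p ≈ 0.774 A

V_A = 230 × 109/1018 = 24.627 V; V_B = 230 × 122/1018 = 27.564 V; V_C = 230 × 80/1018 = 18.075 V.
P_out = V_A I_A + V_B I_B + V_C I_C = 24.627×3.05 + 27.564×2.98 + 18.075×1.15 = 75.111 + 82.140 + 20.786 = 178.04 W.
Ideal ⇒ P_in = P_out, so I_p = P_out/V_p = 178.04/230 = 0.774 A.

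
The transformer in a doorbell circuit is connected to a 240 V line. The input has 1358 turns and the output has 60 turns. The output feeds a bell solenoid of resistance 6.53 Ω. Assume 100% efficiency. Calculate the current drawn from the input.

V_out = V_in × N_out/N_in = 240 × 60/1358 = 10.604 V.
I_out = V_out/R = 10.604/6.53 = 1.6239 A.
For an ideal transformer I_in N_in = I_out N_out, so I_in = 1.6239 × 60/1358 = 0.0717 A.

I_in ≈ 0.0717 A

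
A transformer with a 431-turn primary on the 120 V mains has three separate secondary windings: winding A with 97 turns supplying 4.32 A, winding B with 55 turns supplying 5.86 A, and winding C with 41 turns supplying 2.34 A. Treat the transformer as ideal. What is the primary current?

I_p ≈ 1.94 A

V_A = 120 × 97/431 = 27.007 V; V_B = 120 × 55/431 = 15.313 V; V_C = 120 × 41/431 = 11.415 V.
P_out = V_A I_A + V_B I_B + V_C I_C = 27.007×4.32 + 15.313×5.86 + 11.415×2.34 = 116.67 + 89.735 + 26.712 = 233.12 W.
Ideal ⇒ P_in = P_out, so I_p = P_out/V_p = 233.12/120 = 1.94 A.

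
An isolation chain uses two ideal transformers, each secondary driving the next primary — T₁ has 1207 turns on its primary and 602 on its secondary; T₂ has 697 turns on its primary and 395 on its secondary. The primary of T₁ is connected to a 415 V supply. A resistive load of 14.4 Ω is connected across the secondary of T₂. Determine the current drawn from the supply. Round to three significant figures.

Secondary of T₁: V = 415.00 × 602/1207 = 206.98 V.
Secondary of T₂: V = 206.98 × 395/697 = 117.30 V.
I_load = 117.30/14.4 = 8.1459 A, so P_out = 117.30 × 8.1459 = 955.52 W.
All ideal ⇒ P_in = P_out, so I_supply = 955.52/415 = 2.30 A.

I_supply ≈ 2.30 A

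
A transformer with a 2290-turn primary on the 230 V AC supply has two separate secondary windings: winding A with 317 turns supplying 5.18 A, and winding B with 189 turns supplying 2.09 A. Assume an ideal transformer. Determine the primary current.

I_p ≈ 0.890 A

V_A = 230 × 317/2290 = 31.838 V; V_B = 230 × 189/2290 = 18.983 V.
P_out = V_A I_A + V_B I_B = 31.838×5.18 + 18.983×2.09 = 164.92 + 39.673 = 204.60 W.
Ideal ⇒ P_in = P_out, so I_p = P_out/V_p = 204.60/230 = 0.890 A.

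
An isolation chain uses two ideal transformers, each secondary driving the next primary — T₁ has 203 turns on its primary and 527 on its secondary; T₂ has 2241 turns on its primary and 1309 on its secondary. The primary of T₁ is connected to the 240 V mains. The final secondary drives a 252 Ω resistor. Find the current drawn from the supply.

After T₁: V = 240.00 × 527/203 = 623.05 V.
After T₂: V = 623.05 × 1309/2241 = 363.93 V.
I_load = 363.93/252 = 1.4442 A, so P_out = 363.93 × 1.4442 = 525.59 W.
All ideal ⇒ P_in = P_out, so I_supply = 525.59/240 = 2.19 A.

I_supply ≈ 2.19 A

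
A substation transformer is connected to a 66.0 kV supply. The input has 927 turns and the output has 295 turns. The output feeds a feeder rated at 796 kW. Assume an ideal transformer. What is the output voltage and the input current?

V_out ≈ 21000 V, I_in ≈ 12.1 A

V_out = V_in × N_out/N_in = 66000 × 295/927 = 21003 V.
I_out = P/V_out = 796000/21003 = 37.899 A.
I_in = I_out × N_out/N_in = 37.899 × 295/927 = 12.1 A.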